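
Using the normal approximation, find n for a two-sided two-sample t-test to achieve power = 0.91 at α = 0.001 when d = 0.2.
n = 1073 per group

Sample size formula (two-sample t-test, normal approximation):
n = 2 · ((z_{α/2} + z_β) / d)²

z_{α/2} = 3.291 (for α = 0.001, two-sided)
z_β = 1.341 (for power = 0.91)
d = 0.2

n = 2 · ((3.291 + 1.341) / 0.2)²
n = 2 · (23.160)²
n ≈ 1072.77
Round up to the next whole number: n = 1073 per group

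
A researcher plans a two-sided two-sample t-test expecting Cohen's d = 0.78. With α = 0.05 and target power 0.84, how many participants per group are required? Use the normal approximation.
n = 29 per group

Sample size formula (two-sample t-test, normal approximation):
n = 2 · ((z_{α/2} + z_β) / d)²

z_{α/2} = 1.960 (for α = 0.05, two-sided)
z_β = 0.994 (for power = 0.84)
d = 0.78

n = 2 · ((1.960 + 0.994) / 0.78)²
n = 2 · (3.787)²
n ≈ 28.68
Round up to the next whole number: n = 29 per group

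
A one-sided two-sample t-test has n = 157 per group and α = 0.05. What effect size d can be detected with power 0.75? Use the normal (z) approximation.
d ≈ 0.26

Minimum detectable effect (two-sample t-test, normal approximation):
d = (z_α + z_β) / √(n/2)
d = (1.645 + 0.674) / √(157/2)
d = 2.319 / 8.860
d ≈ 0.26

By Cohen's convention (0.2 small / 0.5 medium / 0.8 large): small effect.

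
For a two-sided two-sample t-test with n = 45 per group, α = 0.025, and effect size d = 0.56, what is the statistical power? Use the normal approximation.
Power ≈ 0.66

Power calculation (two-sample t-test, normal approximation):
z_β = d · √(n/2) - z_{α/2}
z_β = 0.56 · √(45/2) - 2.241
z_β = 0.56 · 4.743 - 2.241
z_β = 0.415

Power = Φ(z_β) = Φ(0.415) ≈ 0.661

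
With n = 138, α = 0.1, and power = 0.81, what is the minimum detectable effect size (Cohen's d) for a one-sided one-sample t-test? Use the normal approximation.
d ≈ 0.18

Minimum detectable effect (one-sample t-test, normal approximation):
d = (z_α + z_β) / √n
d = (1.282 + 0.878) / √138
d = 2.159 / 11.747
d ≈ 0.18

By Cohen's convention (0.2 small / 0.5 medium / 0.8 large): very small effect.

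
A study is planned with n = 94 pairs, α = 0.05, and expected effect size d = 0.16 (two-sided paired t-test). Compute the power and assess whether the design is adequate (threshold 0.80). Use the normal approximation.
Power ≈ 0.34; the study is underpowered (power < 0.80)

Power calculation (paired t-test, normal approximation):
z_β = d · √n - z_{α/2}
z_β = 0.16 · √94 - 1.960
z_β = 0.16 · 9.695 - 1.960
z_β = -0.409

Power = Φ(z_β) = Φ(-0.409) ≈ 0.341

Effect size d = 0.16 is very small by Cohen's convention (0.2/0.5/0.8).

Threshold: power ≥ 0.80 is conventionally adequate.
Power ≈ 0.34 → the study is underpowered (power < 0.80).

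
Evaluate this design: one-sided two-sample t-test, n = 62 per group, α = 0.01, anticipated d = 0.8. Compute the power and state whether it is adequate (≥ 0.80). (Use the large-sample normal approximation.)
Power ≈ 0.98; the study is adequately powered (power ≥ 0.80)

Power calculation (two-sample t-test, normal approximation):
z_β = d · √(n/2) - z_α
z_β = 0.8 · √(62/2) - 2.326
z_β = 0.8 · 5.568 - 2.326
z_β = 2.128

Power = Φ(z_β) = Φ(2.128) ≈ 0.983

Effect size d = 0.8 is large by Cohen's convention (0.2/0.5/0.8).

Threshold: power ≥ 0.80 is conventionally adequate.
Power ≈ 0.98 → the study is adequately powered (power ≥ 0.80).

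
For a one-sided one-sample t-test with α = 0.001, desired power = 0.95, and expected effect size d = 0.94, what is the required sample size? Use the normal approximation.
n = 26

Sample size formula (one-sample t-test, normal approximation):
n = ((z_α + z_β) / d)²

z_α = 3.090 (for α = 0.001, one-sided)
z_β = 1.645 (for power = 0.95)
d = 0.94

n = ((3.090 + 1.645) / 0.94)²
n = (5.037)²
n ≈ 25.37
Round up to the next whole number: n = 26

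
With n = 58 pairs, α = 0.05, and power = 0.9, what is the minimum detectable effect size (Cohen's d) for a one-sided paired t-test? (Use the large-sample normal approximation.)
d ≈ 0.38

Minimum detectable effect (paired t-test, normal approximation):
d = (z_α + z_β) / √n
d = (1.645 + 1.282) / √58
d = 2.926 / 7.616
d ≈ 0.38

By Cohen's convention (0.2 small / 0.5 medium / 0.8 large): small effect.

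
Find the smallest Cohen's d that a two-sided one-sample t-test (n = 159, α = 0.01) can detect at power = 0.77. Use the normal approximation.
d ≈ 0.26

Minimum detectable effect (one-sample t-test, normal approximation):
d = (z_{α/2} + z_β) / √n
d = (2.576 + 0.739) / √159
d = 3.315 / 12.610
d ≈ 0.26

By Cohen's convention (0.2 small / 0.5 medium / 0.8 large): small effect.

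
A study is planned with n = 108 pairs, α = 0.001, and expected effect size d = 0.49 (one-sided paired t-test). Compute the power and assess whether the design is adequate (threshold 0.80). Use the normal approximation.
Power ≈ 0.98; the study is adequately powered (power ≥ 0.80)

Power calculation (paired t-test, normal approximation):
z_β = d · √n - z_α
z_β = 0.49 · √108 - 3.090
z_β = 0.49 · 10.392 - 3.090
z_β = 2.002

Power = Φ(z_β) = Φ(2.002) ≈ 0.977

Effect size d = 0.49 is small by Cohen's convention (0.2/0.5/0.8).

Threshold: power ≥ 0.80 is conventionally adequate.
Power ≈ 0.98 → the study is adequately powered (power ≥ 0.80).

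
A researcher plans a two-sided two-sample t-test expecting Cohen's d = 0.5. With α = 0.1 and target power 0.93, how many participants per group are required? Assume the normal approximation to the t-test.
n = 78 per group

Sample size formula (two-sample t-test, normal approximation):
n = 2 · ((z_{α/2} + z_β) / d)²

z_{α/2} = 1.645 (for α = 0.1, two-sided)
z_β = 1.476 (for power = 0.93)
d = 0.5

n = 2 · ((1.645 + 1.476) / 0.5)²
n = 2 · (6.242)²
n ≈ 77.93
Round up to the next whole number: n = 78 per group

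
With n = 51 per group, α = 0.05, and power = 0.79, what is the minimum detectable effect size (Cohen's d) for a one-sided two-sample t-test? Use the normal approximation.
d ≈ 0.49

Minimum detectable effect (two-sample t-test, normal approximation):
d = (z_α + z_β) / √(n/2)
d = (1.645 + 0.806) / √(51/2)
d = 2.451 / 5.050
d ≈ 0.49

By Cohen's convention (0.2 small / 0.5 medium / 0.8 large): small effect.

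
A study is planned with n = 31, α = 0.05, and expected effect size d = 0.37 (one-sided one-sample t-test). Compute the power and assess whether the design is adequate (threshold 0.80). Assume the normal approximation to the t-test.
Power ≈ 0.66; the study is underpowered (power < 0.80)

Power calculation (one-sample t-test, normal approximation):
z_β = d · √n - z_α
z_β = 0.37 · √31 - 1.645
z_β = 0.37 · 5.568 - 1.645
z_β = 0.415

Power = Φ(z_β) = Φ(0.415) ≈ 0.661

Effect size d = 0.37 is small by Cohen's convention (0.2/0.5/0.8).

Threshold: power ≥ 0.80 is conventionally adequate.
Power ≈ 0.66 → the study is underpowered (power < 0.80).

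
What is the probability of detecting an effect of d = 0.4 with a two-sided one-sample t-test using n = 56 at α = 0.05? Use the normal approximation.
Power ≈ 0.85

Power calculation (one-sample t-test, normal approximation):
z_β = d · √n - z_{α/2}
z_β = 0.4 · √56 - 1.960
z_β = 0.4 · 7.483 - 1.960
z_β = 1.033

Power = Φ(z_β) = Φ(1.033) ≈ 0.849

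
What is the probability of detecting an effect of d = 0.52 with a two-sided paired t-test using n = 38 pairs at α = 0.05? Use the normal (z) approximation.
Power ≈ 0.89

Power calculation (paired t-test, normal approximation):
z_β = d · √n - z_{α/2}
z_β = 0.52 · √38 - 1.960
z_β = 0.52 · 6.164 - 1.960
z_β = 1.246

Power = Φ(z_β) = Φ(1.246) ≈ 0.894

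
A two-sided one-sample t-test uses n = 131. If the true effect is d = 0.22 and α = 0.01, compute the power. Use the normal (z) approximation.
Power ≈ 0.48

Power calculation (one-sample t-test, normal approximation):
z_β = d · √n - z_{α/2}
z_β = 0.22 · √131 - 2.576
z_β = 0.22 · 11.446 - 2.576
z_β = -0.058

Power = Φ(z_β) = Φ(-0.058) ≈ 0.477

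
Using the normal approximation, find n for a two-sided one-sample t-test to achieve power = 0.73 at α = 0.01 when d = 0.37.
n = 75

Sample size formula (one-sample t-test, normal approximation):
n = ((z_{α/2} + z_β) / d)²

z_{α/2} = 2.576 (for α = 0.01, two-sided)
z_β = 0.613 (for power = 0.73)
d = 0.37

n = ((2.576 + 0.613) / 0.37)²
n = (8.619)²
n ≈ 74.29
Round up to the next whole number: n = 75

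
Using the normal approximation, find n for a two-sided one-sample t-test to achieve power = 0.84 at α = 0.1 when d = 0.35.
n = 57

Sample size formula (one-sample t-test, normal approximation):
n = ((z_{α/2} + z_β) / d)²

z_{α/2} = 1.645 (for α = 0.1, two-sided)
z_β = 0.994 (for power = 0.84)
d = 0.35

n = ((1.645 + 0.994) / 0.35)²
n = (7.540)²
n ≈ 56.85
Round up to the next whole number: n = 57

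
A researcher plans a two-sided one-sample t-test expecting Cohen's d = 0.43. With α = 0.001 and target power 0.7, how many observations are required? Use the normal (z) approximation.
n = 79

Sample size formula (one-sample t-test, normal approximation):
n = ((z_{α/2} + z_β) / d)²

z_{α/2} = 3.291 (for α = 0.001, two-sided)
z_β = 0.524 (for power = 0.7)
d = 0.43

n = ((3.291 + 0.524) / 0.43)²
n = (8.872)²
n ≈ 78.71
Round up to the next whole number: n = 79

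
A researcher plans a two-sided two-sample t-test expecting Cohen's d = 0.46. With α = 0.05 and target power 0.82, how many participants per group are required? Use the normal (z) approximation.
n = 79 per group

Sample size formula (two-sample t-test, normal approximation):
n = 2 · ((z_{α/2} + z_β) / d)²

z_{α/2} = 1.960 (for α = 0.05, two-sided)
z_β = 0.915 (for power = 0.82)
d = 0.46

n = 2 · ((1.960 + 0.915) / 0.46)²
n = 2 · (6.250)²
n ≈ 78.12
Round up to the next whole number: n = 79 per group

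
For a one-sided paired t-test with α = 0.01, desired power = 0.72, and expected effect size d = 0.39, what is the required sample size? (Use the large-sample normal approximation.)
n = 56 pairs

Sample size formula (paired t-test, normal approximation):
n = ((z_α + z_β) / d)²

z_α = 2.326 (for α = 0.01, one-sided)
z_β = 0.583 (for power = 0.72)
d = 0.39

n = ((2.326 + 0.583) / 0.39)²
n = (7.459)²
n ≈ 55.64
Round up to the next whole number: n = 56 pairs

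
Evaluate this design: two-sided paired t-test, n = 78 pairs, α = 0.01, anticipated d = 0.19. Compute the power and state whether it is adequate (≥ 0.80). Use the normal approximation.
Power ≈ 0.18; the study is underpowered (power < 0.80)

Power calculation (paired t-test, normal approximation):
z_β = d · √n - z_{α/2}
z_β = 0.19 · √78 - 2.576
z_β = 0.19 · 8.832 - 2.576
z_β = -0.898

Power = Φ(z_β) = Φ(-0.898) ≈ 0.185

Effect size d = 0.19 is very small by Cohen's convention (0.2/0.5/0.8).

Threshold: power ≥ 0.80 is conventionally adequate.
Power ≈ 0.18 → the study is underpowered (power < 0.80).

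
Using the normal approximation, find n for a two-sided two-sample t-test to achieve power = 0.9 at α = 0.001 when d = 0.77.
n = 71 per group

Sample size formula (two-sample t-test, normal approximation):
n = 2 · ((z_{α/2} + z_β) / d)²

z_{α/2} = 3.291 (for α = 0.001, two-sided)
z_β = 1.282 (for power = 0.9)
d = 0.77

n = 2 · ((3.291 + 1.282) / 0.77)²
n = 2 · (5.939)²
n ≈ 70.54
Round up to the next whole number: n = 71 per group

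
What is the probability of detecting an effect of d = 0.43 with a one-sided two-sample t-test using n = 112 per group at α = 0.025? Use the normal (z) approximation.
Power ≈ 0.90

Power calculation (two-sample t-test, normal approximation):
z_β = d · √(n/2) - z_α
z_β = 0.43 · √(112/2) - 1.960
z_β = 0.43 · 7.483 - 1.960
z_β = 1.258

Power = Φ(z_β) = Φ(1.258) ≈ 0.896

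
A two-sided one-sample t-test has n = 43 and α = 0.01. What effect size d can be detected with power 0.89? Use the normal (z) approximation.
d ≈ 0.58

Minimum detectable effect (one-sample t-test, normal approximation):
d = (z_{α/2} + z_β) / √n
d = (2.576 + 1.227) / √43
d = 3.802 / 6.557
d ≈ 0.58

By Cohen's convention (0.2 small / 0.5 medium / 0.8 large): medium effect.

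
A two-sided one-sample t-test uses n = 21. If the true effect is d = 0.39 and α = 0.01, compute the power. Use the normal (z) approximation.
Power ≈ 0.22

Power calculation (one-sample t-test, normal approximation):
z_β = d · √n - z_{α/2}
z_β = 0.39 · √21 - 2.576
z_β = 0.39 · 4.583 - 2.576
z_β = -0.789

Power = Φ(z_β) = Φ(-0.789) ≈ 0.215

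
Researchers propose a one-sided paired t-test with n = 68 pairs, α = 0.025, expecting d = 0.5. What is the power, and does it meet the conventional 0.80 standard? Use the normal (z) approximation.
Power ≈ 0.98; the study is adequately powered (power ≥ 0.80)

Power calculation (paired t-test, normal approximation):
z_β = d · √n - z_α
z_β = 0.5 · √68 - 1.960
z_β = 0.5 · 8.246 - 1.960
z_β = 2.163

Power = Φ(z_β) = Φ(2.163) ≈ 0.985

Effect size d = 0.5 is medium by Cohen's convention (0.2/0.5/0.8).

Threshold: power ≥ 0.80 is conventionally adequate.
Power ≈ 0.98 → the study is adequately powered (power ≥ 0.80).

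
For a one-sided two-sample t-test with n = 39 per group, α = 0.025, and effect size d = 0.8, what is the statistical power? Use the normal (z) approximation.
Power ≈ 0.94

Power calculation (two-sample t-test, normal approximation):
z_β = d · √(n/2) - z_α
z_β = 0.8 · √(39/2) - 1.960
z_β = 0.8 · 4.416 - 1.960
z_β = 1.573

Power = Φ(z_β) = Φ(1.573) ≈ 0.942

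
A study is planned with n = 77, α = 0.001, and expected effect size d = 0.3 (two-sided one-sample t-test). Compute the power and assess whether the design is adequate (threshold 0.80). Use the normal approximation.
Power ≈ 0.26; the study is underpowered (power < 0.80)

Power calculation (one-sample t-test, normal approximation):
z_β = d · √n - z_{α/2}
z_β = 0.3 · √77 - 3.291
z_β = 0.3 · 8.775 - 3.291
z_β = -0.658

Power = Φ(z_β) = Φ(-0.658) ≈ 0.255

Effect size d = 0.3 is small by Cohen's convention (0.2/0.5/0.8).

Threshold: power ≥ 0.80 is conventionally adequate.
Power ≈ 0.26 → the study is underpowered (power < 0.80).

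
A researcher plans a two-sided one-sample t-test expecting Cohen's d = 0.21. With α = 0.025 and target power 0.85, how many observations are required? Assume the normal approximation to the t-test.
n = 244

Sample size formula (one-sample t-test, normal approximation):
n = ((z_{α/2} + z_β) / d)²

z_{α/2} = 2.241 (for α = 0.025, two-sided)
z_β = 1.036 (for power = 0.85)
d = 0.21

n = ((2.241 + 1.036) / 0.21)²
n = (15.605)²
n ≈ 243.52
Round up to the next whole number: n = 244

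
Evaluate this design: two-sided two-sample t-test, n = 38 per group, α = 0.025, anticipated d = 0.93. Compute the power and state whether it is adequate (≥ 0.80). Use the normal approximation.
Power ≈ 0.97; the study is adequately powered (power ≥ 0.80)

Power calculation (two-sample t-test, normal approximation):
z_β = d · √(n/2) - z_{α/2}
z_β = 0.93 · √(38/2) - 2.241
z_β = 0.93 · 4.359 - 2.241
z_β = 1.812

Power = Φ(z_β) = Φ(1.812) ≈ 0.965

Effect size d = 0.93 is large by Cohen's convention (0.2/0.5/0.8).

Threshold: power ≥ 0.80 is conventionally adequate.
Power ≈ 0.97 → the study is adequately powered (power ≥ 0.80).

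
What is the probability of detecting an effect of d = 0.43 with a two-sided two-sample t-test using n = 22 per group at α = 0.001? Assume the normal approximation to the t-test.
Power ≈ 0.03

Power calculation (two-sample t-test, normal approximation):
z_β = d · √(n/2) - z_{α/2}
z_β = 0.43 · √(22/2) - 3.291
z_β = 0.43 · 3.317 - 3.291
z_β = -1.864

Power = Φ(z_β) = Φ(-1.864) ≈ 0.031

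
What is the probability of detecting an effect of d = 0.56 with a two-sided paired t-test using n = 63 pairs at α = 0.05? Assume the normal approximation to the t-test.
Power ≈ 0.99

Power calculation (paired t-test, normal approximation):
z_β = d · √n - z_{α/2}
z_β = 0.56 · √63 - 1.960
z_β = 0.56 · 7.937 - 1.960
z_β = 2.485

Power = Φ(z_β) = Φ(2.485) ≈ 0.994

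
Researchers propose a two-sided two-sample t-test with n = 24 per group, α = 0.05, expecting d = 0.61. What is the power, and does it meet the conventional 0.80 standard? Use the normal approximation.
Power ≈ 0.56; the study is underpowered (power < 0.80)

Power calculation (two-sample t-test, normal approximation):
z_β = d · √(n/2) - z_{α/2}
z_β = 0.61 · √(24/2) - 1.960
z_β = 0.61 · 3.464 - 1.960
z_β = 0.153

Power = Φ(z_β) = Φ(0.153) ≈ 0.561

Effect size d = 0.61 is medium by Cohen's convention (0.2/0.5/0.8).

Threshold: power ≥ 0.80 is conventionally adequate.
Power ≈ 0.56 → the study is underpowered (power < 0.80).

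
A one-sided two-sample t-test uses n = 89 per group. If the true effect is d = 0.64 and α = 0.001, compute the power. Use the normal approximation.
Power ≈ 0.88

Power calculation (two-sample t-test, normal approximation):
z_β = d · √(n/2) - z_α
z_β = 0.64 · √(89/2) - 3.090
z_β = 0.64 · 6.671 - 3.090
z_β = 1.179

Power = Φ(z_β) = Φ(1.179) ≈ 0.881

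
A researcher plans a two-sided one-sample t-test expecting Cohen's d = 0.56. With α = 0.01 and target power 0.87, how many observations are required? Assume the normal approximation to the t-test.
n = 44

Sample size formula (one-sample t-test, normal approximation):
n = ((z_{α/2} + z_β) / d)²

z_{α/2} = 2.576 (for α = 0.01, two-sided)
z_β = 1.126 (for power = 0.87)
d = 0.56

n = ((2.576 + 1.126) / 0.56)²
n = (6.611)²
n ≈ 43.71
Round up to the next whole number: n = 44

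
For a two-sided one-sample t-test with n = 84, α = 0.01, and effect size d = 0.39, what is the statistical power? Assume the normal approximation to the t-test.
Power ≈ 0.84

Power calculation (one-sample t-test, normal approximation):
z_β = d · √n - z_{α/2}
z_β = 0.39 · √84 - 2.576
z_β = 0.39 · 9.165 - 2.576
z_β = 0.999

Power = Φ(z_β) = Φ(0.999) ≈ 0.841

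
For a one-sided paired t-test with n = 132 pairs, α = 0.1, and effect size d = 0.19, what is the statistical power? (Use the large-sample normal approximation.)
Power ≈ 0.82

Power calculation (paired t-test, normal approximation):
z_β = d · √n - z_α
z_β = 0.19 · √132 - 1.282
z_β = 0.19 · 11.489 - 1.282
z_β = 0.901

Power = Φ(z_β) = Φ(0.901) ≈ 0.816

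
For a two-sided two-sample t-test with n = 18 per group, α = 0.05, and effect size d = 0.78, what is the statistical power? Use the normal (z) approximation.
Power ≈ 0.65

Power calculation (two-sample t-test, normal approximation):
z_β = d · √(n/2) - z_{α/2}
z_β = 0.78 · √(18/2) - 1.960
z_β = 0.78 · 3.000 - 1.960
z_β = 0.380

Power = Φ(z_β) = Φ(0.380) ≈ 0.648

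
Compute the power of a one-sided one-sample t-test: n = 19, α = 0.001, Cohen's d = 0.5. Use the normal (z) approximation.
Power ≈ 0.18

Power calculation (one-sample t-test, normal approximation):
z_β = d · √n - z_α
z_β = 0.5 · √19 - 3.090
z_β = 0.5 · 4.359 - 3.090
z_β = -0.911

Power = Φ(z_β) = Φ(-0.911) ≈ 0.181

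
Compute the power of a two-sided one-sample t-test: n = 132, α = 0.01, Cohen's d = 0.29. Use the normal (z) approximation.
Power ≈ 0.78

Power calculation (one-sample t-test, normal approximation):
z_β = d · √n - z_{α/2}
z_β = 0.29 · √132 - 2.576
z_β = 0.29 · 11.489 - 2.576
z_β = 0.756

Power = Φ(z_β) = Φ(0.756) ≈ 0.775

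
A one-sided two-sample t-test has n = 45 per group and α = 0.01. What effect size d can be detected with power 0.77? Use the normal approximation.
d ≈ 0.65

Minimum detectable effect (two-sample t-test, normal approximation):
d = (z_α + z_β) / √(n/2)
d = (2.326 + 0.739) / √(45/2)
d = 3.065 / 4.743
d ≈ 0.65

By Cohen's convention (0.2 small / 0.5 medium / 0.8 large): medium effect.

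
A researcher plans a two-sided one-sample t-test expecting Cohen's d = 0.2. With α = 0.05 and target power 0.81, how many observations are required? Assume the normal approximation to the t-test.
n = 202

Sample size formula (one-sample t-test, normal approximation):
n = ((z_{α/2} + z_β) / d)²

z_{α/2} = 1.960 (for α = 0.05, two-sided)
z_β = 0.878 (for power = 0.81)
d = 0.2

n = ((1.960 + 0.878) / 0.2)²
n = (14.190)²
n ≈ 201.36
Round up to the next whole number: n = 202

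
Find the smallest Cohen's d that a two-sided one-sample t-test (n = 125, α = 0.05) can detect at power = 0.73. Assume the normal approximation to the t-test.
d ≈ 0.23

Minimum detectable effect (one-sample t-test, normal approximation):
d = (z_{α/2} + z_β) / √n
d = (1.960 + 0.613) / √125
d = 2.573 / 11.180
d ≈ 0.23

By Cohen's convention (0.2 small / 0.5 medium / 0.8 large): small effect.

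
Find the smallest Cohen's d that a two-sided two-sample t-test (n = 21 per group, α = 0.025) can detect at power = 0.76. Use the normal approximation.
d ≈ 0.91

Minimum detectable effect (two-sample t-test, normal approximation):
d = (z_{α/2} + z_β) / √(n/2)
d = (2.241 + 0.706) / √(21/2)
d = 2.948 / 3.240
d ≈ 0.91

By Cohen's convention (0.2 small / 0.5 medium / 0.8 large): large effect.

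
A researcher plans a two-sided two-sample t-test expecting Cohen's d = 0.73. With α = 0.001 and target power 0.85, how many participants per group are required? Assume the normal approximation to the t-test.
n = 71 per group

Sample size formula (two-sample t-test, normal approximation):
n = 2 · ((z_{α/2} + z_β) / d)²

z_{α/2} = 3.291 (for α = 0.001, two-sided)
z_β = 1.036 (for power = 0.85)
d = 0.73

n = 2 · ((3.291 + 1.036) / 0.73)²
n = 2 · (5.927)²
n ≈ 70.26
Round up to the next whole number: n = 71 per group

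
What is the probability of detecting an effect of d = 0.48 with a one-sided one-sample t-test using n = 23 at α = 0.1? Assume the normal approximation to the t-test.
Power ≈ 0.85

Power calculation (one-sample t-test, normal approximation):
z_β = d · √n - z_α
z_β = 0.48 · √23 - 1.282
z_β = 0.48 · 4.796 - 1.282
z_β = 1.020

Power = Φ(z_β) = Φ(1.020) ≈ 0.846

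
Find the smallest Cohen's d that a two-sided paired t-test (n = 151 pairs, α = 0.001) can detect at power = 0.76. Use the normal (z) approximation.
d ≈ 0.33

Minimum detectable effect (paired t-test, normal approximation):
d = (z_{α/2} + z_β) / √n
d = (3.291 + 0.706) / √151
d = 3.997 / 12.288
d ≈ 0.33

By Cohen's convention (0.2 small / 0.5 medium / 0.8 large): small effect.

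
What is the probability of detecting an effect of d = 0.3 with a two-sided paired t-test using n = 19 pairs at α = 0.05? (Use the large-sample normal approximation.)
Power ≈ 0.26

Power calculation (paired t-test, normal approximation):
z_β = d · √n - z_{α/2}
z_β = 0.3 · √19 - 1.960
z_β = 0.3 · 4.359 - 1.960
z_β = -0.652

Power = Φ(z_β) = Φ(-0.652) ≈ 0.257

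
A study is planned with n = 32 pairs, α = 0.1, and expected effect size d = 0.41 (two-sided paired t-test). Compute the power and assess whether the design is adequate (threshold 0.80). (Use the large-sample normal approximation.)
Power ≈ 0.75; the study is underpowered (power < 0.80)

Power calculation (paired t-test, normal approximation):
z_β = d · √n - z_{α/2}
z_β = 0.41 · √32 - 1.645
z_β = 0.41 · 5.657 - 1.645
z_β = 0.674

Power = Φ(z_β) = Φ(0.674) ≈ 0.750

Effect size d = 0.41 is small by Cohen's convention (0.2/0.5/0.8).

Threshold: power ≥ 0.80 is conventionally adequate.
Power ≈ 0.75 → the study is underpowered (power < 0.80).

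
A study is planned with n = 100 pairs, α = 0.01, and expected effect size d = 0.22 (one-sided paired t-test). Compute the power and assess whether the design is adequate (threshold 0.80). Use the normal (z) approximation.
Power ≈ 0.45; the study is underpowered (power < 0.80)

Power calculation (paired t-test, normal approximation):
z_β = d · √n - z_α
z_β = 0.22 · √100 - 2.326
z_β = 0.22 · 10.000 - 2.326
z_β = -0.126

Power = Φ(z_β) = Φ(-0.126) ≈ 0.450

Effect size d = 0.22 is small by Cohen's convention (0.2/0.5/0.8).

Threshold: power ≥ 0.80 is conventionally adequate.
Power ≈ 0.45 → the study is underpowered (power < 0.80).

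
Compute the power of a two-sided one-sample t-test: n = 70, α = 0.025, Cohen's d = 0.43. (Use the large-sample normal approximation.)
Power ≈ 0.91

Power calculation (one-sample t-test, normal approximation):
z_β = d · √n - z_{α/2}
z_β = 0.43 · √70 - 2.241
z_β = 0.43 · 8.367 - 2.241
z_β = 1.356

Power = Φ(z_β) = Φ(1.356) ≈ 0.912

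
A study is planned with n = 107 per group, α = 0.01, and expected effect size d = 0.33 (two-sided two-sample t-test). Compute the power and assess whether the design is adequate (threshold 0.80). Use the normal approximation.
Power ≈ 0.44; the study is underpowered (power < 0.80)

Power calculation (two-sample t-test, normal approximation):
z_β = d · √(n/2) - z_{α/2}
z_β = 0.33 · √(107/2) - 2.576
z_β = 0.33 · 7.314 - 2.576
z_β = -0.162

Power = Φ(z_β) = Φ(-0.162) ≈ 0.436

Effect size d = 0.33 is small by Cohen's convention (0.2/0.5/0.8).

Threshold: power ≥ 0.80 is conventionally adequate.
Power ≈ 0.44 → the study is underpowered (power < 0.80).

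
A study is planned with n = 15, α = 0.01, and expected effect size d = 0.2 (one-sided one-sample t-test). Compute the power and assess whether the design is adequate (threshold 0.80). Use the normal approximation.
Power ≈ 0.06; the study is underpowered (power < 0.80)

Power calculation (one-sample t-test, normal approximation):
z_β = d · √n - z_α
z_β = 0.2 · √15 - 2.326
z_β = 0.2 · 3.873 - 2.326
z_β = -1.552

Power = Φ(z_β) = Φ(-1.552) ≈ 0.060

Effect size d = 0.2 is small by Cohen's convention (0.2/0.5/0.8).

Threshold: power ≥ 0.80 is conventionally adequate.
Power ≈ 0.06 → the study is underpowered (power < 0.80).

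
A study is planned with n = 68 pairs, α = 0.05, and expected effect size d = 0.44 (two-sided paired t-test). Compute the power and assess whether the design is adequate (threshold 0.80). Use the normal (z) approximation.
Power ≈ 0.95; the study is adequately powered (power ≥ 0.80)

Power calculation (paired t-test, normal approximation):
z_β = d · √n - z_{α/2}
z_β = 0.44 · √68 - 1.960
z_β = 0.44 · 8.246 - 1.960
z_β = 1.668

Power = Φ(z_β) = Φ(1.668) ≈ 0.952

Effect size d = 0.44 is small by Cohen's convention (0.2/0.5/0.8).

Threshold: power ≥ 0.80 is conventionally adequate.
Power ≈ 0.95 → the study is adequately powered (power ≥ 0.80).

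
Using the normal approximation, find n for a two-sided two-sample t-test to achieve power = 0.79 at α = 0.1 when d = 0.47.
n = 55 per group

Sample size formula (two-sample t-test, normal approximation):
n = 2 · ((z_{α/2} + z_β) / d)²

z_{α/2} = 1.645 (for α = 0.1, two-sided)
z_β = 0.806 (for power = 0.79)
d = 0.47

n = 2 · ((1.645 + 0.806) / 0.47)²
n = 2 · (5.215)²
n ≈ 54.39
Round up to the next whole number: n = 55 per group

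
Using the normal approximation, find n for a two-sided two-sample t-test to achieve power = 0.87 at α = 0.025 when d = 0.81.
n = 35 per group

Sample size formula (two-sample t-test, normal approximation):
n = 2 · ((z_{α/2} + z_β) / d)²

z_{α/2} = 2.241 (for α = 0.025, two-sided)
z_β = 1.126 (for power = 0.87)
d = 0.81

n = 2 · ((2.241 + 1.126) / 0.81)²
n = 2 · (4.157)²
n ≈ 34.56
Round up to the next whole number: n = 35 per group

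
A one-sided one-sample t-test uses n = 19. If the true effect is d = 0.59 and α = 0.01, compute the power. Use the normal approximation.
Power ≈ 0.60

Power calculation (one-sample t-test, normal approximation):
z_β = d · √n - z_α
z_β = 0.59 · √19 - 2.326
z_β = 0.59 · 4.359 - 2.326
z_β = 0.245

Power = Φ(z_β) = Φ(0.245) ≈ 0.597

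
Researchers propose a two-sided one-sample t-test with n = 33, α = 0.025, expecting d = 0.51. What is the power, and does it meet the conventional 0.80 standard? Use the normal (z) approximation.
Power ≈ 0.75; the study is underpowered (power < 0.80)

Power calculation (one-sample t-test, normal approximation):
z_β = d · √n - z_{α/2}
z_β = 0.51 · √33 - 2.241
z_β = 0.51 · 5.745 - 2.241
z_β = 0.688

Power = Φ(z_β) = Φ(0.688) ≈ 0.754

Effect size d = 0.51 is medium by Cohen's convention (0.2/0.5/0.8).

Threshold: power ≥ 0.80 is conventionally adequate.
Power ≈ 0.75 → the study is underpowered (power < 0.80).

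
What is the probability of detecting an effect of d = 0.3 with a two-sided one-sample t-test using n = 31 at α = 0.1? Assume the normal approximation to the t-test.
Power ≈ 0.51

Power calculation (one-sample t-test, normal approximation):
z_β = d · √n - z_{α/2}
z_β = 0.3 · √31 - 1.645
z_β = 0.3 · 5.568 - 1.645
z_β = 0.025

Power = Φ(z_β) = Φ(0.025) ≈ 0.510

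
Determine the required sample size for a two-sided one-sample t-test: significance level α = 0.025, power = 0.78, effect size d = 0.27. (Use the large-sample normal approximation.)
n = 125

Sample size formula (one-sample t-test, normal approximation):
n = ((z_{α/2} + z_β) / d)²

z_{α/2} = 2.241 (for α = 0.025, two-sided)
z_β = 0.772 (for power = 0.78)
d = 0.27

n = ((2.241 + 0.772) / 0.27)²
n = (11.159)²
n ≈ 124.52
Round up to the next whole number: n = 125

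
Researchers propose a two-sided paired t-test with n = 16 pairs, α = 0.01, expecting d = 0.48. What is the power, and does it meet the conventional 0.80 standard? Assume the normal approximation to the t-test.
Power ≈ 0.26; the study is underpowered (power < 0.80)

Power calculation (paired t-test, normal approximation):
z_β = d · √n - z_{α/2}
z_β = 0.48 · √16 - 2.576
z_β = 0.48 · 4.000 - 2.576
z_β = -0.656

Power = Φ(z_β) = Φ(-0.656) ≈ 0.256

Effect size d = 0.48 is small by Cohen's convention (0.2/0.5/0.8).

Threshold: power ≥ 0.80 is conventionally adequate.
Power ≈ 0.26 → the study is underpowered (power < 0.80).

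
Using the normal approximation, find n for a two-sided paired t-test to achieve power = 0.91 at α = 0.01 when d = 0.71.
n = 31 pairs

Sample size formula (paired t-test, normal approximation):
n = ((z_{α/2} + z_β) / d)²

z_{α/2} = 2.576 (for α = 0.01, two-sided)
z_β = 1.341 (for power = 0.91)
d = 0.71

n = ((2.576 + 1.341) / 0.71)²
n = (5.517)²
n ≈ 30.44
Round up to the next whole number: n = 31 pairs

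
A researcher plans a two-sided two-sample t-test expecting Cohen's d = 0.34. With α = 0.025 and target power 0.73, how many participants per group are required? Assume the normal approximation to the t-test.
n = 141 per group

Sample size formula (two-sample t-test, normal approximation):
n = 2 · ((z_{α/2} + z_β) / d)²

z_{α/2} = 2.241 (for α = 0.025, two-sided)
z_β = 0.613 (for power = 0.73)
d = 0.34

n = 2 · ((2.241 + 0.613) / 0.34)²
n = 2 · (8.394)²
n ≈ 140.92
Round up to the next whole number: n = 141 per group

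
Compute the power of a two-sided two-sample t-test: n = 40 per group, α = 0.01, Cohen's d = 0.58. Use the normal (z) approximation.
Power ≈ 0.51

Power calculation (two-sample t-test, normal approximation):
z_β = d · √(n/2) - z_{α/2}
z_β = 0.58 · √(40/2) - 2.576
z_β = 0.58 · 4.472 - 2.576
z_β = 0.018

Power = Φ(z_β) = Φ(0.018) ≈ 0.507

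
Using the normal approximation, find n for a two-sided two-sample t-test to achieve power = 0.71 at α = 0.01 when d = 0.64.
n = 48 per group

Sample size formula (two-sample t-test, normal approximation):
n = 2 · ((z_{α/2} + z_β) / d)²

z_{α/2} = 2.576 (for α = 0.01, two-sided)
z_β = 0.553 (for power = 0.71)
d = 0.64

n = 2 · ((2.576 + 0.553) / 0.64)²
n = 2 · (4.889)²
n ≈ 47.80
Round up to the next whole number: n = 48 per group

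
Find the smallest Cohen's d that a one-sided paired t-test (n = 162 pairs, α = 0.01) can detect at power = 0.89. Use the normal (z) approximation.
d ≈ 0.28

Minimum detectable effect (paired t-test, normal approximation):
d = (z_α + z_β) / √n
d = (2.326 + 1.227) / √162
d = 3.553 / 12.728
d ≈ 0.28

By Cohen's convention (0.2 small / 0.5 medium / 0.8 large): small effect.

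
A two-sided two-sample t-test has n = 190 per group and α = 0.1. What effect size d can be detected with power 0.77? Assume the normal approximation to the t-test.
d ≈ 0.24

Minimum detectable effect (two-sample t-test, normal approximation):
d = (z_{α/2} + z_β) / √(n/2)
d = (1.645 + 0.739) / √(190/2)
d = 2.384 / 9.747
d ≈ 0.24

By Cohen's convention (0.2 small / 0.5 medium / 0.8 large): small effect.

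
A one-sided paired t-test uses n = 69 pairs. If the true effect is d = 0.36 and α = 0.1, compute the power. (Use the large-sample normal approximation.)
Power ≈ 0.96

Power calculation (paired t-test, normal approximation):
z_β = d · √n - z_α
z_β = 0.36 · √69 - 1.282
z_β = 0.36 · 8.307 - 1.282
z_β = 1.709

Power = Φ(z_β) = Φ(1.709) ≈ 0.956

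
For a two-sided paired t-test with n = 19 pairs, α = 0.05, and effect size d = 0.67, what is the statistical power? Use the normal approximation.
Power ≈ 0.83

Power calculation (paired t-test, normal approximation):
z_β = d · √n - z_{α/2}
z_β = 0.67 · √19 - 1.960
z_β = 0.67 · 4.359 - 1.960
z_β = 0.960

Power = Φ(z_β) = Φ(0.960) ≈ 0.832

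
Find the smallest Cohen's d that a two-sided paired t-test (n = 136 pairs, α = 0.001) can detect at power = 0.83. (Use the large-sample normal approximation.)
d ≈ 0.36

Minimum detectable effect (paired t-test, normal approximation):
d = (z_{α/2} + z_β) / √n
d = (3.291 + 0.954) / √136
d = 4.245 / 11.662
d ≈ 0.36

By Cohen's convention (0.2 small / 0.5 medium / 0.8 large): small effect.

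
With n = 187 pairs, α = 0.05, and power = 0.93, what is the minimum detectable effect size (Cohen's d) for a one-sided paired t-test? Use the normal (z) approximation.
d ≈ 0.23

Minimum detectable effect (paired t-test, normal approximation):
d = (z_α + z_β) / √n
d = (1.645 + 1.476) / √187
d = 3.121 / 13.675
d ≈ 0.23

By Cohen's convention (0.2 small / 0.5 medium / 0.8 large): small effect.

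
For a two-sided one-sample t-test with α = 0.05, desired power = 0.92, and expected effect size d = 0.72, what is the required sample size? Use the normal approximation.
n = 22

Sample size formula (one-sample t-test, normal approximation):
n = ((z_{α/2} + z_β) / d)²

z_{α/2} = 1.960 (for α = 0.05, two-sided)
z_β = 1.405 (for power = 0.92)
d = 0.72

n = ((1.960 + 1.405) / 0.72)²
n = (4.674)²
n ≈ 21.85
Round up to the next whole number: n = 22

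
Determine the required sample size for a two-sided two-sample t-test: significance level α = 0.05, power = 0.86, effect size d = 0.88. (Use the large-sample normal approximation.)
n = 24 per group

Sample size formula (two-sample t-test, normal approximation):
n = 2 · ((z_{α/2} + z_β) / d)²

z_{α/2} = 1.960 (for α = 0.05, two-sided)
z_β = 1.080 (for power = 0.86)
d = 0.88

n = 2 · ((1.960 + 1.080) / 0.88)²
n = 2 · (3.455)²
n ≈ 23.87
Round up to the next whole number: n = 24 per group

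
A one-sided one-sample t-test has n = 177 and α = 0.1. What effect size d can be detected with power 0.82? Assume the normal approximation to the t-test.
d ≈ 0.17

Minimum detectable effect (one-sample t-test, normal approximation):
d = (z_α + z_β) / √n
d = (1.282 + 0.915) / √177
d = 2.197 / 13.304
d ≈ 0.17

By Cohen's convention (0.2 small / 0.5 medium / 0.8 large): very small effect.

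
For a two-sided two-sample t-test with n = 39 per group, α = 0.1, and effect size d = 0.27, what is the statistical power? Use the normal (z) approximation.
Power ≈ 0.33

Power calculation (two-sample t-test, normal approximation):
z_β = d · √(n/2) - z_{α/2}
z_β = 0.27 · √(39/2) - 1.645
z_β = 0.27 · 4.416 - 1.645
z_β = -0.453

Power = Φ(z_β) = Φ(-0.453) ≈ 0.325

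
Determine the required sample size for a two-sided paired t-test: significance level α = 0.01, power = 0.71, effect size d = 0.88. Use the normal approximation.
n = 13 pairs

Sample size formula (paired t-test, normal approximation):
n = ((z_{α/2} + z_β) / d)²

z_{α/2} = 2.576 (for α = 0.01, two-sided)
z_β = 0.553 (for power = 0.71)
d = 0.88

n = ((2.576 + 0.553) / 0.88)²
n = (3.556)²
n ≈ 12.65
Round up to the next whole number: n = 13 pairs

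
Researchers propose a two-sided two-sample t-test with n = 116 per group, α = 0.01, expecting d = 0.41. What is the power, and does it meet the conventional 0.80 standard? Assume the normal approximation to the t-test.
Power ≈ 0.71; the study is underpowered (power < 0.80)

Power calculation (two-sample t-test, normal approximation):
z_β = d · √(n/2) - z_{α/2}
z_β = 0.41 · √(116/2) - 2.576
z_β = 0.41 · 7.616 - 2.576
z_β = 0.547

Power = Φ(z_β) = Φ(0.547) ≈ 0.708

Effect size d = 0.41 is small by Cohen's convention (0.2/0.5/0.8).

Threshold: power ≥ 0.80 is conventionally adequate.
Power ≈ 0.71 → the study is underpowered (power < 0.80).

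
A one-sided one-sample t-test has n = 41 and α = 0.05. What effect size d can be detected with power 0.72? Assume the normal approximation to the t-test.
d ≈ 0.35

Minimum detectable effect (one-sample t-test, normal approximation):
d = (z_α + z_β) / √n
d = (1.645 + 0.583) / √41
d = 2.228 / 6.403
d ≈ 0.35

By Cohen's convention (0.2 small / 0.5 medium / 0.8 large): small effect.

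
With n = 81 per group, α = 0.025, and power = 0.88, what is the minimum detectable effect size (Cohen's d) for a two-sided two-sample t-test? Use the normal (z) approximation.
d ≈ 0.54

Minimum detectable effect (two-sample t-test, normal approximation):
d = (z_{α/2} + z_β) / √(n/2)
d = (2.241 + 1.175) / √(81/2)
d = 3.416 / 6.364
d ≈ 0.54

By Cohen's convention (0.2 small / 0.5 medium / 0.8 large): medium effect.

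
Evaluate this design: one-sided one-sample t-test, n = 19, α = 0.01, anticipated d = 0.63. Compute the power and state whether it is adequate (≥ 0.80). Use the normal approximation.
Power ≈ 0.66; the study is underpowered (power < 0.80)

Power calculation (one-sample t-test, normal approximation):
z_β = d · √n - z_α
z_β = 0.63 · √19 - 2.326
z_β = 0.63 · 4.359 - 2.326
z_β = 0.420

Power = Φ(z_β) = Φ(0.420) ≈ 0.663

Effect size d = 0.63 is medium by Cohen's convention (0.2/0.5/0.8).

Threshold: power ≥ 0.80 is conventionally adequate.
Power ≈ 0.66 → the study is underpowered (power < 0.80).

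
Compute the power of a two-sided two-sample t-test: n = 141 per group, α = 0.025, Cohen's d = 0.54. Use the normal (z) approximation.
Power ≈ 0.99

Power calculation (two-sample t-test, normal approximation):
z_β = d · √(n/2) - z_{α/2}
z_β = 0.54 · √(141/2) - 2.241
z_β = 0.54 · 8.396 - 2.241
z_β = 2.293

Power = Φ(z_β) = Φ(2.293) ≈ 0.989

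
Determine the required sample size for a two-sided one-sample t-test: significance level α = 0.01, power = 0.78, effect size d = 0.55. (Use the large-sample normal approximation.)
n = 38

Sample size formula (one-sample t-test, normal approximation):
n = ((z_{α/2} + z_β) / d)²

z_{α/2} = 2.576 (for α = 0.01, two-sided)
z_β = 0.772 (for power = 0.78)
d = 0.55

n = ((2.576 + 0.772) / 0.55)²
n = (6.087)²
n ≈ 37.05
Round up to the next whole number: n = 38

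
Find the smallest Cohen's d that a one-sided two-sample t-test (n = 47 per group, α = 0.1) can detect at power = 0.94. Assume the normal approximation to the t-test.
d ≈ 0.59

Minimum detectable effect (two-sample t-test, normal approximation):
d = (z_α + z_β) / √(n/2)
d = (1.282 + 1.555) / √(47/2)
d = 2.836 / 4.848
d ≈ 0.59

By Cohen's convention (0.2 small / 0.5 medium / 0.8 large): medium effect.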